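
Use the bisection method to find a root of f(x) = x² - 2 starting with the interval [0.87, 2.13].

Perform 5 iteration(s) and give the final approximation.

f(x) = x² - 2
Initial interval: [0.87, 2.13]

Iteration 1:
  c_1 = (0.870000 + 2.130000)/2 = 1.500000
  f(c_1) = f(1.500000) = 0.250000
  f(a) × f(c) < 0, new interval: [0.870000, 1.500000]
Iteration 2:
  c_2 = (0.870000 + 1.500000)/2 = 1.185000
  f(c_2) = f(1.185000) = -0.595775
  f(a) × f(c) ≥ 0, new interval: [1.185000, 1.500000]
Iteration 3:
  c_3 = (1.185000 + 1.500000)/2 = 1.342500
  f(c_3) = f(1.342500) = -0.197694
  f(a) × f(c) ≥ 0, new interval: [1.342500, 1.500000]
Iteration 4:
  c_4 = (1.342500 + 1.500000)/2 = 1.421250
  f(c_4) = f(1.421250) = 0.019952
  f(a) × f(c) < 0, new interval: [1.342500, 1.421250]
Iteration 5:
  c_5 = (1.342500 + 1.421250)/2 = 1.381875
  f(c_5) = f(1.381875) = -0.090421
  f(a) × f(c) ≥ 0, new interval: [1.381875, 1.421250]

After 5 iteration(s), the approximation is c_5 = 1.381875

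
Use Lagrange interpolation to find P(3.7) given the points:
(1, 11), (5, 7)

Lagrange interpolation formula:
P(x) = Σ yᵢ × Lᵢ(x)
where Lᵢ(x) = Π_{j≠i} (x - xⱼ)/(xᵢ - xⱼ)

L_0(3.7) = (3.7 - 5)/(1 - 5) = 0.325000
L_1(3.7) = (3.7 - 1)/(5 - 1) = 0.675000

P(3.7) = 11×L_0(3.7) + 7×L_1(3.7)
P(3.7) = 8.300000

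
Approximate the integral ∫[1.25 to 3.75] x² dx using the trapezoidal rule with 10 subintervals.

f(x) = x²
a = 1.25, b = 3.75, n = 10
h = (b - a)/n = 0.250000

Trapezoidal rule: (h/2)[f(x₀) + 2f(x₁) + 2f(x₂) + ... + f(xₙ)]

x_0 = 1.2500, f(x_0) = 1.562500, coefficient = 1
x_1 = 1.5000, f(x_1) = 2.250000, coefficient = 2
x_2 = 1.7500, f(x_2) = 3.062500, coefficient = 2
x_3 = 2.0000, f(x_3) = 4.000000, coefficient = 2
x_4 = 2.2500, f(x_4) = 5.062500, coefficient = 2
x_5 = 2.5000, f(x_5) = 6.250000, coefficient = 2
x_6 = 2.7500, f(x_6) = 7.562500, coefficient = 2
x_7 = 3.0000, f(x_7) = 9.000000, coefficient = 2
x_8 = 3.2500, f(x_8) = 10.562500, coefficient = 2
x_9 = 3.5000, f(x_9) = 12.250000, coefficient = 2
x_10 = 3.7500, f(x_10) = 14.062500, coefficient = 1

I ≈ (0.250000/2) × 135.625000 = 16.953125
Exact value: 16.927083
Error: 0.026042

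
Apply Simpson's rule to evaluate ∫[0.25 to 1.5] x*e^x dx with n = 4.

f(x) = x*e^x
a = 0.25, b = 1.5, n = 4
h = (b - a)/n = 0.312500

Simpson's rule: (h/3)[f(x₀) + 4f(x₁) + 2f(x₂) + ... + f(xₙ)]

x_0 = 0.2500, f(x_0) = 0.321006, coefficient = 1
x_1 = 0.5625, f(x_1) = 0.987218, coefficient = 4
x_2 = 0.8750, f(x_2) = 2.099016, coefficient = 2
x_3 = 1.1875, f(x_3) = 3.893663, coefficient = 4
x_4 = 1.5000, f(x_4) = 6.722534, coefficient = 1

I ≈ (0.312500/3) × 30.765095 = 3.204697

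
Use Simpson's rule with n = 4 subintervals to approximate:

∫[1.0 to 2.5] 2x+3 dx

f(x) = 2x+3
a = 1.0, b = 2.5, n = 4
h = (b - a)/n = 0.375000

Simpson's rule: (h/3)[f(x₀) + 4f(x₁) + 2f(x₂) + ... + f(xₙ)]

x_0 = 1.0000, f(x_0) = 5.000000, coefficient = 1
x_1 = 1.3750, f(x_1) = 5.750000, coefficient = 4
x_2 = 1.7500, f(x_2) = 6.500000, coefficient = 2
x_3 = 2.1250, f(x_3) = 7.250000, coefficient = 4
x_4 = 2.5000, f(x_4) = 8.000000, coefficient = 1

I ≈ (0.375000/3) × 78.000000 = 9.750000
Exact value: 9.750000
Error: 0.000000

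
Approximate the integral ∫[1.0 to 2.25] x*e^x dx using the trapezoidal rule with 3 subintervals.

f(x) = x*e^x
a = 1.0, b = 2.25, n = 3
h = (b - a)/n = 0.416667

Trapezoidal rule: (h/2)[f(x₀) + 2f(x₁) + 2f(x₂) + ... + f(xₙ)]

x_0 = 1.0000, f(x_0) = 2.718282, coefficient = 1
x_1 = 1.4167, f(x_1) = 5.841417, coefficient = 2
x_2 = 1.8333, f(x_2) = 11.466952, coefficient = 2
x_3 = 2.2500, f(x_3) = 21.347406, coefficient = 1

I ≈ (0.416667/2) × 58.682424 = 12.225505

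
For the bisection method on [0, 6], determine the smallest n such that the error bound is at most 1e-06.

We need (b-a)/2^n ≤ 1e-06
(6 - 0)/2^n ≤ 1e-06
6/2^n ≤ 1e-06
2^n ≥ 6000000
n ≥ log₂(6000000) = 22.52
n ≥ 23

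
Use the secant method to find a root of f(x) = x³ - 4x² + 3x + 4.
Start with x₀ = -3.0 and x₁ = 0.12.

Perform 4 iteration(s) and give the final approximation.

f(x) = x³ - 4x² + 3x + 4
x₀ = -3.0, x₁ = 0.12

Secant formula: x_{n+1} = x_n - f(x_n)(x_n - x_{n-1})/(f(x_n) - f(x_{n-1}))

Iteration 1:
  f(-3.000000) = -68.000000
  f(0.120000) = 4.304128
  x_2 = 0.120000 - 4.304128×(0.120000 - (-3.000000))/(4.304128 - (-68.000000))
       = -0.065728
Iteration 2:
  f(0.120000) = 4.304128
  f(-0.065728) = 3.785252
  x_3 = -0.065728 - 3.785252×(-0.065728 - 0.120000)/(3.785252 - 4.304128)
       = -1.420631
Iteration 3:
  f(-0.065728) = 3.785252
  f(-1.420631) = -11.201769
  x_4 = -1.420631 - (-11.201769)×(-1.420631 - (-0.065728))/(-11.201769 - 3.785252)
       = -0.407934
Iteration 4:
  f(-1.420631) = -11.201769
  f(-0.407934) = 2.042674
  x_5 = -0.407934 - 2.042674×(-0.407934 - (-1.420631))/(2.042674 - (-11.201769))
       = -0.564121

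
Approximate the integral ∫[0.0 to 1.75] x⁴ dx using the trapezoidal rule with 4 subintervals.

f(x) = x⁴
a = 0.0, b = 1.75, n = 4
h = (b - a)/n = 0.437500

Trapezoidal rule: (h/2)[f(x₀) + 2f(x₁) + 2f(x₂) + ... + f(xₙ)]

x_0 = 0.0000, f(x_0) = 0.000000, coefficient = 1
x_1 = 0.4375, f(x_1) = 0.036636, coefficient = 2
x_2 = 0.8750, f(x_2) = 0.586182, coefficient = 2
x_3 = 1.3125, f(x_3) = 2.967545, coefficient = 2
x_4 = 1.7500, f(x_4) = 9.378906, coefficient = 1

I ≈ (0.437500/2) × 16.559631 = 3.622419
Exact value: 3.282617
Error: 0.339802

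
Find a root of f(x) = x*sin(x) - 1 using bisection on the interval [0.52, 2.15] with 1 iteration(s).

f(x) = x*sin(x) - 1
Initial interval: [0.52, 2.15]

Iteration 1:
  c_1 = (0.520000 + 2.150000)/2 = 1.335000
  f(c_1) = f(1.335000) = 0.298059
  f(a) × f(c) < 0, new interval: [0.520000, 1.335000]

After 1 iteration(s), the approximation is c_1 = 1.335000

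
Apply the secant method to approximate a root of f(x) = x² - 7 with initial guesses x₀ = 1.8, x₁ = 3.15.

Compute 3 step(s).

f(x) = x² - 7
x₀ = 1.8, x₁ = 3.15

Secant formula: x_{n+1} = x_n - f(x_n)(x_n - x_{n-1})/(f(x_n) - f(x_{n-1}))

Iteration 1:
  f(1.800000) = -3.760000
  f(3.150000) = 2.922500
  x_2 = 3.150000 - 2.922500×(3.150000 - 1.800000)/(2.922500 - (-3.760000))
       = 2.559596
Iteration 2:
  f(3.150000) = 2.922500
  f(2.559596) = -0.448469
  x_3 = 2.559596 - (-0.448469)×(2.559596 - 3.150000)/(-0.448469 - 2.922500)
       = 2.638142
Iteration 3:
  f(2.559596) = -0.448469
  f(2.638142) = -0.040205
  x_4 = 2.638142 - (-0.040205)×(2.638142 - 2.559596)/(-0.040205 - (-0.448469))
       = 2.645877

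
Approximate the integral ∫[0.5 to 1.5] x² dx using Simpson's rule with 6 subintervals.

f(x) = x²
a = 0.5, b = 1.5, n = 6
h = (b - a)/n = 0.166667

Simpson's rule: (h/3)[f(x₀) + 4f(x₁) + 2f(x₂) + ... + f(xₙ)]

x_0 = 0.5000, f(x_0) = 0.250000, coefficient = 1
x_1 = 0.6667, f(x_1) = 0.444444, coefficient = 4
x_2 = 0.8333, f(x_2) = 0.694444, coefficient = 2
x_3 = 1.0000, f(x_3) = 1.000000, coefficient = 4
x_4 = 1.1667, f(x_4) = 1.361111, coefficient = 2
x_5 = 1.3333, f(x_5) = 1.777778, coefficient = 4
x_6 = 1.5000, f(x_6) = 2.250000, coefficient = 1

I ≈ (0.166667/3) × 19.500000 = 1.083333
Exact value: 1.083333
Error: 0.000000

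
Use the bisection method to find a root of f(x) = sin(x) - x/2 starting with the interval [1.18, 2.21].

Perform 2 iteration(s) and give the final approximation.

f(x) = sin(x) - x/2
Initial interval: [1.18, 2.21]

Iteration 1:
  c_1 = (1.180000 + 2.210000)/2 = 1.695000
  f(c_1) = f(1.695000) = 0.144797
  f(a) × f(c) ≥ 0, new interval: [1.695000, 2.210000]
Iteration 2:
  c_2 = (1.695000 + 2.210000)/2 = 1.952500
  f(c_2) = f(1.952500) = -0.048219
  f(a) × f(c) < 0, new interval: [1.695000, 1.952500]

After 2 iteration(s), the approximation is c_2 = 1.952500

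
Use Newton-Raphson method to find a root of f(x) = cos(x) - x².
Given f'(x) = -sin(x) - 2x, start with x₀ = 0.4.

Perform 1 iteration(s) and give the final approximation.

f(x) = cos(x) - x²
f'(x) = -sin(x) - 2x
x₀ = 0.4

Newton-Raphson formula: x_{n+1} = x_n - f(x_n)/f'(x_n)

Iteration 1:
  f(0.400000) = 0.761061
  f'(0.400000) = -1.189418
  x_1 = 0.400000 - 0.761061/(-1.189418) = 1.039860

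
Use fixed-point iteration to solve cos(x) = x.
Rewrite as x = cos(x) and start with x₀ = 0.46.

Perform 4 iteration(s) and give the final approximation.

Equation: cos(x) = x
Fixed-point form: x = cos(x)
x₀ = 0.46

x_1 = g(0.460000) = 0.896052
x_2 = g(0.896052) = 0.624697
x_3 = g(0.624697) = 0.811140
x_4 = g(0.811140) = 0.688672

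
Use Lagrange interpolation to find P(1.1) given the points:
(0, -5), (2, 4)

Lagrange interpolation formula:
P(x) = Σ yᵢ × Lᵢ(x)
where Lᵢ(x) = Π_{j≠i} (x - xⱼ)/(xᵢ - xⱼ)

L_0(1.1) = (1.1 - 2)/(0 - 2) = 0.450000
L_1(1.1) = (1.1 - 0)/(2 - 0) = 0.550000

P(1.1) = (-5)×L_0(1.1) + 4×L_1(1.1)
P(1.1) = -0.050000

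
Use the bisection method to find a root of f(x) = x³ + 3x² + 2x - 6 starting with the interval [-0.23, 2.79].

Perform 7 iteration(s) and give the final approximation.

f(x) = x³ + 3x² + 2x - 6
Initial interval: [-0.23, 2.79]

Iteration 1:
  c_1 = (-0.230000 + 2.790000)/2 = 1.280000
  f(c_1) = f(1.280000) = 3.572352
  f(a) × f(c) < 0, new interval: [-0.230000, 1.280000]
Iteration 2:
  c_2 = (-0.230000 + 1.280000)/2 = 0.525000
  f(c_2) = f(0.525000) = -3.978422
  f(a) × f(c) ≥ 0, new interval: [0.525000, 1.280000]
Iteration 3:
  c_3 = (0.525000 + 1.280000)/2 = 0.902500
  f(c_3) = f(0.902500) = -1.016389
  f(a) × f(c) ≥ 0, new interval: [0.902500, 1.280000]
Iteration 4:
  c_4 = (0.902500 + 1.280000)/2 = 1.091250
  f(c_4) = f(1.091250) = 1.054469
  f(a) × f(c) < 0, new interval: [0.902500, 1.091250]
Iteration 5:
  c_5 = (0.902500 + 1.091250)/2 = 0.996875
  f(c_5) = f(0.996875) = -0.034316
  f(a) × f(c) ≥ 0, new interval: [0.996875, 1.091250]
Iteration 6:
  c_6 = (0.996875 + 1.091250)/2 = 1.044063
  f(c_6) = f(1.044063) = 0.496422
  f(a) × f(c) < 0, new interval: [0.996875, 1.044063]
Iteration 7:
  c_7 = (0.996875 + 1.044063)/2 = 1.020469
  f(c_7) = f(1.020469) = 0.227679
  f(a) × f(c) < 0, new interval: [0.996875, 1.020469]

After 7 iteration(s), the approximation is c_7 = 1.020469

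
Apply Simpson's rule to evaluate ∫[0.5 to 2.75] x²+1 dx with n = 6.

f(x) = x²+1
a = 0.5, b = 2.75, n = 6
h = (b - a)/n = 0.375000

Simpson's rule: (h/3)[f(x₀) + 4f(x₁) + 2f(x₂) + ... + f(xₙ)]

x_0 = 0.5000, f(x_0) = 1.250000, coefficient = 1
x_1 = 0.8750, f(x_1) = 1.765625, coefficient = 4
x_2 = 1.2500, f(x_2) = 2.562500, coefficient = 2
x_3 = 1.6250, f(x_3) = 3.640625, coefficient = 4
x_4 = 2.0000, f(x_4) = 5.000000, coefficient = 2
x_5 = 2.3750, f(x_5) = 6.640625, coefficient = 4
x_6 = 2.7500, f(x_6) = 8.562500, coefficient = 1

I ≈ (0.375000/3) × 73.125000 = 9.140625
Exact value: 9.140625
Error: 0.000000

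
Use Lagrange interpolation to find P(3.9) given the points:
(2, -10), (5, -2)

Lagrange interpolation formula:
P(x) = Σ yᵢ × Lᵢ(x)
where Lᵢ(x) = Π_{j≠i} (x - xⱼ)/(xᵢ - xⱼ)

L_0(3.9) = (3.9 - 5)/(2 - 5) = 0.366667
L_1(3.9) = (3.9 - 2)/(5 - 2) = 0.633333

P(3.9) = (-10)×L_0(3.9) + (-2)×L_1(3.9)
P(3.9) = -4.933333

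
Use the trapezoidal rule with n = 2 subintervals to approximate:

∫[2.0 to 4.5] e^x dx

f(x) = e^x
a = 2.0, b = 4.5, n = 2
h = (b - a)/n = 1.250000

Trapezoidal rule: (h/2)[f(x₀) + 2f(x₁) + 2f(x₂) + ... + f(xₙ)]

x_0 = 2.0000, f(x_0) = 7.389056, coefficient = 1
x_1 = 3.2500, f(x_1) = 25.790340, coefficient = 2
x_2 = 4.5000, f(x_2) = 90.017131, coefficient = 1

I ≈ (1.250000/2) × 148.986867 = 93.116792
Exact value: 82.628075
Error: 10.488717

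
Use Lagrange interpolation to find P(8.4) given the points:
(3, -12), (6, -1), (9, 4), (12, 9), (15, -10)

Lagrange interpolation formula:
P(x) = Σ yᵢ × Lᵢ(x)
where Lᵢ(x) = Π_{j≠i} (x - xⱼ)/(xᵢ - xⱼ)

L_0(8.4) = (8.4 - 6)/(3 - 6) × (8.4 - 9)/(3 - 9) × (8.4 - 12)/(3 - 12) × (8.4 - 15)/(3 - 15) = -0.017600
L_1(8.4) = (8.4 - 3)/(6 - 3) × (8.4 - 9)/(6 - 9) × (8.4 - 12)/(6 - 12) × (8.4 - 15)/(6 - 15) = 0.158400
L_2(8.4) = (8.4 - 3)/(9 - 3) × (8.4 - 6)/(9 - 6) × (8.4 - 12)/(9 - 12) × (8.4 - 15)/(9 - 15) = 0.950400
L_3(8.4) = (8.4 - 3)/(12 - 3) × (8.4 - 6)/(12 - 6) × (8.4 - 9)/(12 - 9) × (8.4 - 15)/(12 - 15) = -0.105600
L_4(8.4) = (8.4 - 3)/(15 - 3) × (8.4 - 6)/(15 - 6) × (8.4 - 9)/(15 - 9) × (8.4 - 12)/(15 - 12) = 0.014400

P(8.4) = (-12)×L_0(8.4) + (-1)×L_1(8.4) + 4×L_2(8.4) + 9×L_3(8.4) + (-10)×L_4(8.4)
P(8.4) = 2.760000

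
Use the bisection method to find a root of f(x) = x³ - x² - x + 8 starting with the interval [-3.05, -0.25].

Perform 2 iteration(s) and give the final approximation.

f(x) = x³ - x² - x + 8
Initial interval: [-3.05, -0.25]

Iteration 1:
  c_1 = (-3.050000 + (-0.250000))/2 = -1.650000
  f(c_1) = f(-1.650000) = 2.435375
  f(a) × f(c) < 0, new interval: [-3.050000, -1.650000]
Iteration 2:
  c_2 = (-3.050000 + (-1.650000))/2 = -2.350000
  f(c_2) = f(-2.350000) = -8.150375
  f(a) × f(c) ≥ 0, new interval: [-2.350000, -1.650000]

After 2 iteration(s), the approximation is c_2 = -2.350000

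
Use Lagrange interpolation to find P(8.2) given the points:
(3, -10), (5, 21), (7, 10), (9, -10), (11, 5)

Lagrange interpolation formula:
P(x) = Σ yᵢ × Lᵢ(x)
where Lᵢ(x) = Π_{j≠i} (x - xⱼ)/(xᵢ - xⱼ)

L_0(8.2) = (8.2 - 5)/(3 - 5) × (8.2 - 7)/(3 - 7) × (8.2 - 9)/(3 - 9) × (8.2 - 11)/(3 - 11) = 0.022400
L_1(8.2) = (8.2 - 3)/(5 - 3) × (8.2 - 7)/(5 - 7) × (8.2 - 9)/(5 - 9) × (8.2 - 11)/(5 - 11) = -0.145600
L_2(8.2) = (8.2 - 3)/(7 - 3) × (8.2 - 5)/(7 - 5) × (8.2 - 9)/(7 - 9) × (8.2 - 11)/(7 - 11) = 0.582400
L_3(8.2) = (8.2 - 3)/(9 - 3) × (8.2 - 5)/(9 - 5) × (8.2 - 7)/(9 - 7) × (8.2 - 11)/(9 - 11) = 0.582400
L_4(8.2) = (8.2 - 3)/(11 - 3) × (8.2 - 5)/(11 - 5) × (8.2 - 7)/(11 - 7) × (8.2 - 9)/(11 - 9) = -0.041600

P(8.2) = (-10)×L_0(8.2) + 21×L_1(8.2) + 10×L_2(8.2) + (-10)×L_3(8.2) + 5×L_4(8.2)
P(8.2) = -3.489600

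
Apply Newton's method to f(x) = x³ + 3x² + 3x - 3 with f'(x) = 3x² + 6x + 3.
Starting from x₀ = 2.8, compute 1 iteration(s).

f(x) = x³ + 3x² + 3x - 3
f'(x) = 3x² + 6x + 3
x₀ = 2.8

Newton-Raphson formula: x_{n+1} = x_n - f(x_n)/f'(x_n)

Iteration 1:
  f(2.800000) = 50.872000
  f'(2.800000) = 43.320000
  x_1 = 2.800000 - 50.872000/43.320000 = 1.625669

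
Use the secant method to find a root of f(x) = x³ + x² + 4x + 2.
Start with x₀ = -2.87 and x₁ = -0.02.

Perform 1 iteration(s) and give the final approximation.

f(x) = x³ + x² + 4x + 2
x₀ = -2.87, x₁ = -0.02

Secant formula: x_{n+1} = x_n - f(x_n)(x_n - x_{n-1})/(f(x_n) - f(x_{n-1}))

Iteration 1:
  f(-2.870000) = -24.883003
  f(-0.020000) = 1.920392
  x_2 = -0.020000 - 1.920392×(-0.020000 - (-2.870000))/(1.920392 - (-24.883003))
       = -0.224195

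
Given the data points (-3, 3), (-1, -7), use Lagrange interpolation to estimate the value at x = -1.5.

Lagrange interpolation formula:
P(x) = Σ yᵢ × Lᵢ(x)
where Lᵢ(x) = Π_{j≠i} (x - xⱼ)/(xᵢ - xⱼ)

L_0(-1.5) = (-1.5 - (-1))/(-3 - (-1)) = 0.250000
L_1(-1.5) = (-1.5 - (-3))/(-1 - (-3)) = 0.750000

P(-1.5) = 3×L_0(-1.5) + (-7)×L_1(-1.5)
P(-1.5) = -4.500000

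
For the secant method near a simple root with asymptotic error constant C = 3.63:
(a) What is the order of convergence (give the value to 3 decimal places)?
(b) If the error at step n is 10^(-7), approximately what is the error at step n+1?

(a) Secant method has superlinear convergence with order φ = (1+√5)/2 ≈ 1.618.
    This means |e_{n+1}| ≈ C|e_n|^1.618.

(b) With |e_n| = 10^(-7) and C = 3.63:
    |e_{n+1}| ≈ 3.63 × (10^(-7))^1.618 = 3.63 × 10^(-11.33)

(a) ≈ 1.618 (golden ratio); (b) |e_{n+1}| ≈ 1.713e-11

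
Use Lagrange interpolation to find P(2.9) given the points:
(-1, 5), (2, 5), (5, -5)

Lagrange interpolation formula:
P(x) = Σ yᵢ × Lᵢ(x)
where Lᵢ(x) = Π_{j≠i} (x - xⱼ)/(xᵢ - xⱼ)

L_0(2.9) = (2.9 - 2)/(-1 - 2) × (2.9 - 5)/(-1 - 5) = -0.105000
L_1(2.9) = (2.9 - (-1))/(2 - (-1)) × (2.9 - 5)/(2 - 5) = 0.910000
L_2(2.9) = (2.9 - (-1))/(5 - (-1)) × (2.9 - 2)/(5 - 2) = 0.195000

P(2.9) = 5×L_0(2.9) + 5×L_1(2.9) + (-5)×L_2(2.9)
P(2.9) = 3.050000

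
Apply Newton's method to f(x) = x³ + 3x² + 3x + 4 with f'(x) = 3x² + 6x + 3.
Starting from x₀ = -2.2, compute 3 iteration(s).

f(x) = x³ + 3x² + 3x + 4
f'(x) = 3x² + 6x + 3
x₀ = -2.2

Newton-Raphson formula: x_{n+1} = x_n - f(x_n)/f'(x_n)

Iteration 1:
  f(-2.200000) = 1.272000
  f'(-2.200000) = 4.320000
  x_1 = -2.200000 - 1.272000/4.320000 = -2.494444
Iteration 2:
  f(-2.494444) = -0.337639
  f'(-2.494444) = 6.700093
  x_2 = -2.494444 - (-0.337639)/6.700093 = -2.444051
Iteration 3:
  f(-2.444051) = -0.011257
  f'(-2.444051) = 6.255852
  x_3 = -2.444051 - (-0.011257)/6.255852 = -2.442252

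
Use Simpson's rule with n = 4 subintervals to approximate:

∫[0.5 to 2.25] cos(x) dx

f(x) = cos(x)
a = 0.5, b = 2.25, n = 4
h = (b - a)/n = 0.437500

Simpson's rule: (h/3)[f(x₀) + 4f(x₁) + 2f(x₂) + ... + f(xₙ)]

x_0 = 0.5000, f(x_0) = 0.877583, coefficient = 1
x_1 = 0.9375, f(x_1) = 0.591805, coefficient = 4
x_2 = 1.3750, f(x_2) = 0.194548, coefficient = 2
x_3 = 1.8125, f(x_3) = -0.239357, coefficient = 4
x_4 = 2.2500, f(x_4) = -0.628174, coefficient = 1

I ≈ (0.437500/3) × 2.048296 = 0.298710
Exact value: 0.298648
Error: 0.000062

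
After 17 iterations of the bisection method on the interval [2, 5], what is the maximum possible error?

Bisection error bound: |error| ≤ (b-a)/2^n
|error| ≤ (5 - 2)/2^17 = 3/2^17
|error| ≤ 0.0000228882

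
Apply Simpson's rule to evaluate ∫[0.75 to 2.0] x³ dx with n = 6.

f(x) = x³
a = 0.75, b = 2.0, n = 6
h = (b - a)/n = 0.208333

Simpson's rule: (h/3)[f(x₀) + 4f(x₁) + 2f(x₂) + ... + f(xₙ)]

x_0 = 0.7500, f(x_0) = 0.421875, coefficient = 1
x_1 = 0.9583, f(x_1) = 0.880136, coefficient = 4
x_2 = 1.1667, f(x_2) = 1.587963, coefficient = 2
x_3 = 1.3750, f(x_3) = 2.599609, coefficient = 4
x_4 = 1.5833, f(x_4) = 3.969329, coefficient = 2
x_5 = 1.7917, f(x_5) = 5.751374, coefficient = 4
x_6 = 2.0000, f(x_6) = 8.000000, coefficient = 1

I ≈ (0.208333/3) × 56.460938 = 3.920898
Exact value: 3.920898
Error: 0.000000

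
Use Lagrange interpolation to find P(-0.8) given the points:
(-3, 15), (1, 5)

Lagrange interpolation formula:
P(x) = Σ yᵢ × Lᵢ(x)
where Lᵢ(x) = Π_{j≠i} (x - xⱼ)/(xᵢ - xⱼ)

L_0(-0.8) = (-0.8 - 1)/(-3 - 1) = 0.450000
L_1(-0.8) = (-0.8 - (-3))/(1 - (-3)) = 0.550000

P(-0.8) = 15×L_0(-0.8) + 5×L_1(-0.8)
P(-0.8) = 9.500000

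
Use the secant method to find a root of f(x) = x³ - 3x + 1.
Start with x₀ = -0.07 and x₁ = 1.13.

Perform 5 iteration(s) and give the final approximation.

f(x) = x³ - 3x + 1
x₀ = -0.07, x₁ = 1.13

Secant formula: x_{n+1} = x_n - f(x_n)(x_n - x_{n-1})/(f(x_n) - f(x_{n-1}))

Iteration 1:
  f(-0.070000) = 1.209657
  f(1.130000) = -0.947103
  x_2 = 1.130000 - (-0.947103)×(1.130000 - (-0.070000))/(-0.947103 - 1.209657)
       = 0.603041
Iteration 2:
  f(1.130000) = -0.947103
  f(0.603041) = -0.589822
  x_3 = 0.603041 - (-0.589822)×(0.603041 - 1.130000)/(-0.589822 - (-0.947103))
       = -0.266897
Iteration 3:
  f(0.603041) = -0.589822
  f(-0.266897) = 1.781680
  x_4 = -0.266897 - 1.781680×(-0.266897 - 0.603041)/(1.781680 - (-0.589822))
       = 0.386677
Iteration 4:
  f(-0.266897) = 1.781680
  f(0.386677) = -0.102214
  x_5 = 0.386677 - (-0.102214)×(0.386677 - (-0.266897))/(-0.102214 - 1.781680)
       = 0.351216
Iteration 5:
  f(0.386677) = -0.102214
  f(0.351216) = -0.010324
  x_6 = 0.351216 - (-0.010324)×(0.351216 - 0.386677)/(-0.010324 - (-0.102214))
       = 0.347232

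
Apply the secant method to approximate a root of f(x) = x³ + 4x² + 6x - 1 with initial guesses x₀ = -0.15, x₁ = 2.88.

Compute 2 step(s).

f(x) = x³ + 4x² + 6x - 1
x₀ = -0.15, x₁ = 2.88

Secant formula: x_{n+1} = x_n - f(x_n)(x_n - x_{n-1})/(f(x_n) - f(x_{n-1}))

Iteration 1:
  f(-0.150000) = -1.813375
  f(2.880000) = 73.345472
  x_2 = 2.880000 - 73.345472×(2.880000 - (-0.150000))/(73.345472 - (-1.813375))
       = -0.076894
Iteration 2:
  f(2.880000) = 73.345472
  f(-0.076894) = -1.438171
  x_3 = -0.076894 - (-1.438171)×(-0.076894 - 2.880000)/(-1.438171 - 73.345472)
       = -0.020030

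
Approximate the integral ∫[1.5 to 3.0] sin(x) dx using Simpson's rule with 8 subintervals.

f(x) = sin(x)
a = 1.5, b = 3.0, n = 8
h = (b - a)/n = 0.187500

Simpson's rule: (h/3)[f(x₀) + 4f(x₁) + 2f(x₂) + ... + f(xₙ)]

x_0 = 1.5000, f(x_0) = 0.997495, coefficient = 1
x_1 = 1.6875, f(x_1) = 0.993198, coefficient = 4
x_2 = 1.8750, f(x_2) = 0.954086, coefficient = 2
x_3 = 2.0625, f(x_3) = 0.881530, coefficient = 4
x_4 = 2.2500, f(x_4) = 0.778073, coefficient = 2
x_5 = 2.4375, f(x_5) = 0.647343, coefficient = 4
x_6 = 2.6250, f(x_6) = 0.493920, coefficient = 2
x_7 = 2.8125, f(x_7) = 0.323185, coefficient = 4
x_8 = 3.0000, f(x_8) = 0.141120, coefficient = 1

I ≈ (0.187500/3) × 16.971792 = 1.060737
Exact value: 1.060730
Error: 0.000007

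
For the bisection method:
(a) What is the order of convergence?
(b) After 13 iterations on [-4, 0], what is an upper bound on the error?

(a) Bisection has linear (order 1) convergence; the error is halved each step.

(b) Error bound = (b-a)/2^n = (0 - (-4))/2^{13}
    = 4/2^{13}

(a) 1 (linear); (b) error ≤ 4.88e-04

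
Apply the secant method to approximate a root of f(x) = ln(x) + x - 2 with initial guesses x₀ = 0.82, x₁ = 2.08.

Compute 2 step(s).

f(x) = ln(x) + x - 2
x₀ = 0.82, x₁ = 2.08

Secant formula: x_{n+1} = x_n - f(x_n)(x_n - x_{n-1})/(f(x_n) - f(x_{n-1}))

Iteration 1:
  f(0.820000) = -1.378451
  f(2.080000) = 0.812368
  x_2 = 2.080000 - 0.812368×(2.080000 - 0.820000)/(0.812368 - (-1.378451))
       = 1.612785
Iteration 2:
  f(2.080000) = 0.812368
  f(1.612785) = 0.090747
  x_3 = 1.612785 - 0.090747×(1.612785 - 2.080000)/(0.090747 - 0.812368)
       = 1.554030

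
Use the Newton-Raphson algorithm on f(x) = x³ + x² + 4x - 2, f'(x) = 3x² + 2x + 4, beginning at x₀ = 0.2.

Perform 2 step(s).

f(x) = x³ + x² + 4x - 2
f'(x) = 3x² + 2x + 4
x₀ = 0.2

Newton-Raphson formula: x_{n+1} = x_n - f(x_n)/f'(x_n)

Iteration 1:
  f(0.200000) = -1.152000
  f'(0.200000) = 4.520000
  x_1 = 0.200000 - (-1.152000)/4.520000 = 0.454867
Iteration 2:
  f(0.454867) = 0.120487
  f'(0.454867) = 5.530447
  x_2 = 0.454867 - 0.120487/5.530447 = 0.433081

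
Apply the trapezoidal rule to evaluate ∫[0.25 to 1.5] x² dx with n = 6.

f(x) = x²
a = 0.25, b = 1.5, n = 6
h = (b - a)/n = 0.208333

Trapezoidal rule: (h/2)[f(x₀) + 2f(x₁) + 2f(x₂) + ... + f(xₙ)]

x_0 = 0.2500, f(x_0) = 0.062500, coefficient = 1
x_1 = 0.4583, f(x_1) = 0.210069, coefficient = 2
x_2 = 0.6667, f(x_2) = 0.444444, coefficient = 2
x_3 = 0.8750, f(x_3) = 0.765625, coefficient = 2
x_4 = 1.0833, f(x_4) = 1.173611, coefficient = 2
x_5 = 1.2917, f(x_5) = 1.668403, coefficient = 2
x_6 = 1.5000, f(x_6) = 2.250000, coefficient = 1

I ≈ (0.208333/2) × 10.836806 = 1.128834
Exact value: 1.119792
Error: 0.009042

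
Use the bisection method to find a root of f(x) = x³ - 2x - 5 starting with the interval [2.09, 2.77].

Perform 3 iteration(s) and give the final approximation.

f(x) = x³ - 2x - 5
Initial interval: [2.09, 2.77]

Iteration 1:
  c_1 = (2.090000 + 2.770000)/2 = 2.430000
  f(c_1) = f(2.430000) = 4.488907
  f(a) × f(c) < 0, new interval: [2.090000, 2.430000]
Iteration 2:
  c_2 = (2.090000 + 2.430000)/2 = 2.260000
  f(c_2) = f(2.260000) = 2.023176
  f(a) × f(c) < 0, new interval: [2.090000, 2.260000]
Iteration 3:
  c_3 = (2.090000 + 2.260000)/2 = 2.175000
  f(c_3) = f(2.175000) = 0.939109
  f(a) × f(c) < 0, new interval: [2.090000, 2.175000]

After 3 iteration(s), the approximation is c_3 = 2.175000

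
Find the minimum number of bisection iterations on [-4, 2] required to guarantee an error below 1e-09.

We need (b-a)/2^n ≤ 1e-09
(2 - (-4))/2^n ≤ 1e-09
6/2^n ≤ 1e-09
2^n ≥ 6000000000
n ≥ log₂(6000000000) = 32.48
n ≥ 33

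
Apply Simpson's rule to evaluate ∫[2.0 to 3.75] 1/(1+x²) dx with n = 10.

f(x) = 1/(1+x²)
a = 2.0, b = 3.75, n = 10
h = (b - a)/n = 0.175000

Simpson's rule: (h/3)[f(x₀) + 4f(x₁) + 2f(x₂) + ... + f(xₙ)]

x_0 = 2.0000, f(x_0) = 0.200000, coefficient = 1
x_1 = 2.1750, f(x_1) = 0.174501, coefficient = 4
x_2 = 2.3500, f(x_2) = 0.153315, coefficient = 2
x_3 = 2.5250, f(x_3) = 0.135582, coefficient = 4
x_4 = 2.7000, f(x_4) = 0.120627, coefficient = 2
x_5 = 2.8750, f(x_5) = 0.107926, coefficient = 4
x_6 = 3.0500, f(x_6) = 0.097064, coefficient = 2
x_7 = 3.2250, f(x_7) = 0.087714, coefficient = 4
x_8 = 3.4000, f(x_8) = 0.079618, coefficient = 2
x_9 = 3.5750, f(x_9) = 0.072566, coefficient = 4
x_10 = 3.7500, f(x_10) = 0.066390, coefficient = 1

I ≈ (0.175000/3) × 3.480794 = 0.203046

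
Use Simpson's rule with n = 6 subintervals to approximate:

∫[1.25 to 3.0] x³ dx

f(x) = x³
a = 1.25, b = 3.0, n = 6
h = (b - a)/n = 0.291667

Simpson's rule: (h/3)[f(x₀) + 4f(x₁) + 2f(x₂) + ... + f(xₙ)]

x_0 = 1.2500, f(x_0) = 1.953125, coefficient = 1
x_1 = 1.5417, f(x_1) = 3.664135, coefficient = 4
x_2 = 1.8333, f(x_2) = 6.162037, coefficient = 2
x_3 = 2.1250, f(x_3) = 9.595703, coefficient = 4
x_4 = 2.4167, f(x_4) = 14.114005, coefficient = 2
x_5 = 2.7083, f(x_5) = 19.865813, coefficient = 4
x_6 = 3.0000, f(x_6) = 27.000000, coefficient = 1

I ≈ (0.291667/3) × 202.007812 = 19.639648
Exact value: 19.639648
Error: 0.000000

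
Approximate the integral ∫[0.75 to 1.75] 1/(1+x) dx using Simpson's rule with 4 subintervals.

f(x) = 1/(1+x)
a = 0.75, b = 1.75, n = 4
h = (b - a)/n = 0.250000

Simpson's rule: (h/3)[f(x₀) + 4f(x₁) + 2f(x₂) + ... + f(xₙ)]

x_0 = 0.7500, f(x_0) = 0.571429, coefficient = 1
x_1 = 1.0000, f(x_1) = 0.500000, coefficient = 4
x_2 = 1.2500, f(x_2) = 0.444444, coefficient = 2
x_3 = 1.5000, f(x_3) = 0.400000, coefficient = 4
x_4 = 1.7500, f(x_4) = 0.363636, coefficient = 1

I ≈ (0.250000/3) × 5.423954 = 0.451996
Exact value: 0.451985
Error: 0.000011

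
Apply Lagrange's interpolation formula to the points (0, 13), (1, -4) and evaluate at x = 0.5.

Lagrange interpolation formula:
P(x) = Σ yᵢ × Lᵢ(x)
where Lᵢ(x) = Π_{j≠i} (x - xⱼ)/(xᵢ - xⱼ)

L_0(0.5) = (0.5 - 1)/(0 - 1) = 0.500000
L_1(0.5) = (0.5 - 0)/(1 - 0) = 0.500000

P(0.5) = 13×L_0(0.5) + (-4)×L_1(0.5)
P(0.5) = 4.500000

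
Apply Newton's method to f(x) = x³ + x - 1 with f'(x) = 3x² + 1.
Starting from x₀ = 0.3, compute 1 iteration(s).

f(x) = x³ + x - 1
f'(x) = 3x² + 1
x₀ = 0.3

Newton-Raphson formula: x_{n+1} = x_n - f(x_n)/f'(x_n)

Iteration 1:
  f(0.300000) = -0.673000
  f'(0.300000) = 1.270000
  x_1 = 0.300000 - (-0.673000)/1.270000 = 0.829921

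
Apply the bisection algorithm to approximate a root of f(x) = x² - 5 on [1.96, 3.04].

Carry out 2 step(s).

f(x) = x² - 5
Initial interval: [1.96, 3.04]

Iteration 1:
  c_1 = (1.960000 + 3.040000)/2 = 2.500000
  f(c_1) = f(2.500000) = 1.250000
  f(a) × f(c) < 0, new interval: [1.960000, 2.500000]
Iteration 2:
  c_2 = (1.960000 + 2.500000)/2 = 2.230000
  f(c_2) = f(2.230000) = -0.027100
  f(a) × f(c) ≥ 0, new interval: [2.230000, 2.500000]

After 2 iteration(s), the approximation is c_2 = 2.230000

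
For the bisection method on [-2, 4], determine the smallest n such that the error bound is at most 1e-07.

We need (b-a)/2^n ≤ 1e-07
(4 - (-2))/2^n ≤ 1e-07
6/2^n ≤ 1e-07
2^n ≥ 60000000
n ≥ log₂(60000000) = 25.84
n ≥ 26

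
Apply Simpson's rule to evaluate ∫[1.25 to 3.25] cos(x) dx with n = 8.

f(x) = cos(x)
a = 1.25, b = 3.25, n = 8
h = (b - a)/n = 0.250000

Simpson's rule: (h/3)[f(x₀) + 4f(x₁) + 2f(x₂) + ... + f(xₙ)]

x_0 = 1.2500, f(x_0) = 0.315322, coefficient = 1
x_1 = 1.5000, f(x_1) = 0.070737, coefficient = 4
x_2 = 1.7500, f(x_2) = -0.178246, coefficient = 2
x_3 = 2.0000, f(x_3) = -0.416147, coefficient = 4
x_4 = 2.2500, f(x_4) = -0.628174, coefficient = 2
x_5 = 2.5000, f(x_5) = -0.801144, coefficient = 4
x_6 = 2.7500, f(x_6) = -0.924302, coefficient = 2
x_7 = 3.0000, f(x_7) = -0.989992, coefficient = 4
x_8 = 3.2500, f(x_8) = -0.994130, coefficient = 1

I ≈ (0.250000/3) × -12.686434 = -1.057203
Exact value: -1.057180
Error: 0.000023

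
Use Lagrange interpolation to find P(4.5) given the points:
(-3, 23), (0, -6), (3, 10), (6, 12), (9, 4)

Lagrange interpolation formula:
P(x) = Σ yᵢ × Lᵢ(x)
where Lᵢ(x) = Π_{j≠i} (x - xⱼ)/(xᵢ - xⱼ)

L_0(4.5) = (4.5 - 0)/(-3 - 0) × (4.5 - 3)/(-3 - 3) × (4.5 - 6)/(-3 - 6) × (4.5 - 9)/(-3 - 9) = 0.023438
L_1(4.5) = (4.5 - (-3))/(0 - (-3)) × (4.5 - 3)/(0 - 3) × (4.5 - 6)/(0 - 6) × (4.5 - 9)/(0 - 9) = -0.156250
L_2(4.5) = (4.5 - (-3))/(3 - (-3)) × (4.5 - 0)/(3 - 0) × (4.5 - 6)/(3 - 6) × (4.5 - 9)/(3 - 9) = 0.703125
L_3(4.5) = (4.5 - (-3))/(6 - (-3)) × (4.5 - 0)/(6 - 0) × (4.5 - 3)/(6 - 3) × (4.5 - 9)/(6 - 9) = 0.468750
L_4(4.5) = (4.5 - (-3))/(9 - (-3)) × (4.5 - 0)/(9 - 0) × (4.5 - 3)/(9 - 3) × (4.5 - 6)/(9 - 6) = -0.039062

P(4.5) = 23×L_0(4.5) + (-6)×L_1(4.5) + 10×L_2(4.5) + 12×L_3(4.5) + 4×L_4(4.5)
P(4.5) = 13.976562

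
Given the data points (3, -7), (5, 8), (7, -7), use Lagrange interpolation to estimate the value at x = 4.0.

Lagrange interpolation formula:
P(x) = Σ yᵢ × Lᵢ(x)
where Lᵢ(x) = Π_{j≠i} (x - xⱼ)/(xᵢ - xⱼ)

L_0(4.0) = (4.0 - 5)/(3 - 5) × (4.0 - 7)/(3 - 7) = 0.375000
L_1(4.0) = (4.0 - 3)/(5 - 3) × (4.0 - 7)/(5 - 7) = 0.750000
L_2(4.0) = (4.0 - 3)/(7 - 3) × (4.0 - 5)/(7 - 5) = -0.125000

P(4.0) = (-7)×L_0(4.0) + 8×L_1(4.0) + (-7)×L_2(4.0)
P(4.0) = 4.250000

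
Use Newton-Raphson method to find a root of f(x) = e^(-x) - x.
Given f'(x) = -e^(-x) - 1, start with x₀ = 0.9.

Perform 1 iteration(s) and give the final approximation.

f(x) = e^(-x) - x
f'(x) = -e^(-x) - 1
x₀ = 0.9

Newton-Raphson formula: x_{n+1} = x_n - f(x_n)/f'(x_n)

Iteration 1:
  f(0.900000) = -0.493430
  f'(0.900000) = -1.406570
  x_1 = 0.900000 - (-0.493430)/(-1.406570) = 0.549196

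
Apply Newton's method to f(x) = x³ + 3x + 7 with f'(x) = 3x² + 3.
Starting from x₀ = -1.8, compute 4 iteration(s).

f(x) = x³ + 3x + 7
f'(x) = 3x² + 3
x₀ = -1.8

Newton-Raphson formula: x_{n+1} = x_n - f(x_n)/f'(x_n)

Iteration 1:
  f(-1.800000) = -4.232000
  f'(-1.800000) = 12.720000
  x_1 = -1.800000 - (-4.232000)/12.720000 = -1.467296
Iteration 2:
  f(-1.467296) = -0.560910
  f'(-1.467296) = 9.458869
  x_2 = -1.467296 - (-0.560910)/9.458869 = -1.407996
Iteration 3:
  f(-1.407996) = -0.015271
  f'(-1.407996) = 8.947355
  x_3 = -1.407996 - (-0.015271)/8.947355 = -1.406289
Iteration 4:
  f(-1.406289) = -0.000012
  f'(-1.406289) = 8.932946
  x_4 = -1.406289 - (-0.000012)/8.932946 = -1.406288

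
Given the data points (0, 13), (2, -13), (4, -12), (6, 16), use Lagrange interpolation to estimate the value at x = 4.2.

Lagrange interpolation formula:
P(x) = Σ yᵢ × Lᵢ(x)
where Lᵢ(x) = Π_{j≠i} (x - xⱼ)/(xᵢ - xⱼ)

L_0(4.2) = (4.2 - 2)/(0 - 2) × (4.2 - 4)/(0 - 4) × (4.2 - 6)/(0 - 6) = 0.016500
L_1(4.2) = (4.2 - 0)/(2 - 0) × (4.2 - 4)/(2 - 4) × (4.2 - 6)/(2 - 6) = -0.094500
L_2(4.2) = (4.2 - 0)/(4 - 0) × (4.2 - 2)/(4 - 2) × (4.2 - 6)/(4 - 6) = 1.039500
L_3(4.2) = (4.2 - 0)/(6 - 0) × (4.2 - 2)/(6 - 2) × (4.2 - 4)/(6 - 4) = 0.038500

P(4.2) = 13×L_0(4.2) + (-13)×L_1(4.2) + (-12)×L_2(4.2) + 16×L_3(4.2)
P(4.2) = -10.415000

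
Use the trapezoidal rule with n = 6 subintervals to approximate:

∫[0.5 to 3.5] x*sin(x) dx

f(x) = x*sin(x)
a = 0.5, b = 3.5, n = 6
h = (b - a)/n = 0.500000

Trapezoidal rule: (h/2)[f(x₀) + 2f(x₁) + 2f(x₂) + ... + f(xₙ)]

x_0 = 0.5000, f(x_0) = 0.239713, coefficient = 1
x_1 = 1.0000, f(x_1) = 0.841471, coefficient = 2
x_2 = 1.5000, f(x_2) = 1.496242, coefficient = 2
x_3 = 2.0000, f(x_3) = 1.818595, coefficient = 2
x_4 = 2.5000, f(x_4) = 1.496180, coefficient = 2
x_5 = 3.0000, f(x_5) = 0.423360, coefficient = 2
x_6 = 3.5000, f(x_6) = -1.227741, coefficient = 1

I ≈ (0.500000/2) × 11.163669 = 2.790917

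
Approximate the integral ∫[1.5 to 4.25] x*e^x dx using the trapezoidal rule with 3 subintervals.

f(x) = x*e^x
a = 1.5, b = 4.25, n = 3
h = (b - a)/n = 0.916667

Trapezoidal rule: (h/2)[f(x₀) + 2f(x₁) + 2f(x₂) + ... + f(xₙ)]

x_0 = 1.5000, f(x_0) = 6.722534, coefficient = 1
x_1 = 2.4167, f(x_1) = 27.087053, coefficient = 2
x_2 = 3.3333, f(x_2) = 93.438750, coefficient = 2
x_3 = 4.2500, f(x_3) = 297.948002, coefficient = 1

I ≈ (0.916667/2) × 545.722140 = 250.122648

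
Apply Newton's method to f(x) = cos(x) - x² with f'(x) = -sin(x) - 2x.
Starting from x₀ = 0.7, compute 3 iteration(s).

f(x) = cos(x) - x²
f'(x) = -sin(x) - 2x
x₀ = 0.7

Newton-Raphson formula: x_{n+1} = x_n - f(x_n)/f'(x_n)

Iteration 1:
  f(0.700000) = 0.274842
  f'(0.700000) = -2.044218
  x_1 = 0.700000 - 0.274842/(-2.044218) = 0.834449
Iteration 2:
  f(0.834449) = -0.024718
  f'(0.834449) = -2.409823
  x_2 = 0.834449 - (-0.024718)/(-2.409823) = 0.824191
Iteration 3:
  f(0.824191) = -0.000141
  f'(0.824191) = -2.382382
  x_3 = 0.824191 - (-0.000141)/(-2.382382) = 0.824132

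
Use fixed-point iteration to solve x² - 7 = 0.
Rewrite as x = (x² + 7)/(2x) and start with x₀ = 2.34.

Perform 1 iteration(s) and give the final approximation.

Equation: x² - 7 = 0
Fixed-point form: x = (x² + 7)/(2x)
x₀ = 2.34

x_1 = g(2.340000) = 2.665726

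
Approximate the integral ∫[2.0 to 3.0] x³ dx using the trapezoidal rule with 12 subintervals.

f(x) = x³
a = 2.0, b = 3.0, n = 12
h = (b - a)/n = 0.083333

Trapezoidal rule: (h/2)[f(x₀) + 2f(x₁) + 2f(x₂) + ... + f(xₙ)]

x_0 = 2.0000, f(x_0) = 8.000000, coefficient = 1
x_1 = 2.0833, f(x_1) = 9.042245, coefficient = 2
x_2 = 2.1667, f(x_2) = 10.171296, coefficient = 2
x_3 = 2.2500, f(x_3) = 11.390625, coefficient = 2
x_4 = 2.3333, f(x_4) = 12.703704, coefficient = 2
x_5 = 2.4167, f(x_5) = 14.114005, coefficient = 2
x_6 = 2.5000, f(x_6) = 15.625000, coefficient = 2
x_7 = 2.5833, f(x_7) = 17.240162, coefficient = 2
x_8 = 2.6667, f(x_8) = 18.962963, coefficient = 2
x_9 = 2.7500, f(x_9) = 20.796875, coefficient = 2
x_10 = 2.8333, f(x_10) = 22.745370, coefficient = 2
x_11 = 2.9167, f(x_11) = 24.811921, coefficient = 2
x_12 = 3.0000, f(x_12) = 27.000000, coefficient = 1

I ≈ (0.083333/2) × 390.208333 = 16.258681
Exact value: 16.250000
Error: 0.008681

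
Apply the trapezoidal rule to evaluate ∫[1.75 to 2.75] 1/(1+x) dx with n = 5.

f(x) = 1/(1+x)
a = 1.75, b = 2.75, n = 5
h = (b - a)/n = 0.200000

Trapezoidal rule: (h/2)[f(x₀) + 2f(x₁) + 2f(x₂) + ... + f(xₙ)]

x_0 = 1.7500, f(x_0) = 0.363636, coefficient = 1
x_1 = 1.9500, f(x_1) = 0.338983, coefficient = 2
x_2 = 2.1500, f(x_2) = 0.317460, coefficient = 2
x_3 = 2.3500, f(x_3) = 0.298507, coefficient = 2
x_4 = 2.5500, f(x_4) = 0.281690, coefficient = 2
x_5 = 2.7500, f(x_5) = 0.266667, coefficient = 1

I ≈ (0.200000/2) × 3.103585 = 0.310358
Exact value: 0.310155
Error: 0.000204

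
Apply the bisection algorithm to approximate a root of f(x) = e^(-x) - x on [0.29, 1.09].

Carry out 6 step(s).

f(x) = e^(-x) - x
Initial interval: [0.29, 1.09]

Iteration 1:
  c_1 = (0.290000 + 1.090000)/2 = 0.690000
  f(c_1) = f(0.690000) = -0.188424
  f(a) × f(c) < 0, new interval: [0.290000, 0.690000]
Iteration 2:
  c_2 = (0.290000 + 0.690000)/2 = 0.490000
  f(c_2) = f(0.490000) = 0.122626
  f(a) × f(c) ≥ 0, new interval: [0.490000, 0.690000]
Iteration 3:
  c_3 = (0.490000 + 0.690000)/2 = 0.590000
  f(c_3) = f(0.590000) = -0.035673
  f(a) × f(c) < 0, new interval: [0.490000, 0.590000]
Iteration 4:
  c_4 = (0.490000 + 0.590000)/2 = 0.540000
  f(c_4) = f(0.540000) = 0.042748
  f(a) × f(c) ≥ 0, new interval: [0.540000, 0.590000]
Iteration 5:
  c_5 = (0.540000 + 0.590000)/2 = 0.565000
  f(c_5) = f(0.565000) = 0.003360
  f(a) × f(c) ≥ 0, new interval: [0.565000, 0.590000]
Iteration 6:
  c_6 = (0.565000 + 0.590000)/2 = 0.577500
  f(c_6) = f(0.577500) = -0.016200
  f(a) × f(c) < 0, new interval: [0.565000, 0.577500]

After 6 iteration(s), the approximation is c_6 = 0.577500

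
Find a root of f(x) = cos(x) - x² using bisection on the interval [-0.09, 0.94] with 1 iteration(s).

f(x) = cos(x) - x²
Initial interval: [-0.09, 0.94]

Iteration 1:
  c_1 = (-0.090000 + 0.940000)/2 = 0.425000
  f(c_1) = f(0.425000) = 0.730414
  f(a) × f(c) ≥ 0, new interval: [0.425000, 0.940000]

After 1 iteration(s), the approximation is c_1 = 0.425000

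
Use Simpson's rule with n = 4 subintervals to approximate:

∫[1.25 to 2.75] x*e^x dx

f(x) = x*e^x
a = 1.25, b = 2.75, n = 4
h = (b - a)/n = 0.375000

Simpson's rule: (h/3)[f(x₀) + 4f(x₁) + 2f(x₂) + ... + f(xₙ)]

x_0 = 1.2500, f(x_0) = 4.362929, coefficient = 1
x_1 = 1.6250, f(x_1) = 8.252431, coefficient = 4
x_2 = 2.0000, f(x_2) = 14.778112, coefficient = 2
x_3 = 2.3750, f(x_3) = 25.533656, coefficient = 4
x_4 = 2.7500, f(x_4) = 43.017238, coefficient = 1

I ≈ (0.375000/3) × 212.080740 = 26.510092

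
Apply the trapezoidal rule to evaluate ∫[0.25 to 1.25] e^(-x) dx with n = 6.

f(x) = e^(-x)
a = 0.25, b = 1.25, n = 6
h = (b - a)/n = 0.166667

Trapezoidal rule: (h/2)[f(x₀) + 2f(x₁) + 2f(x₂) + ... + f(xₙ)]

x_0 = 0.2500, f(x_0) = 0.778801, coefficient = 1
x_1 = 0.4167, f(x_1) = 0.659241, coefficient = 2
x_2 = 0.5833, f(x_2) = 0.558035, coefficient = 2
x_3 = 0.7500, f(x_3) = 0.472367, coefficient = 2
x_4 = 0.9167, f(x_4) = 0.399850, coefficient = 2
x_5 = 1.0833, f(x_5) = 0.338465, coefficient = 2
x_6 = 1.2500, f(x_6) = 0.286505, coefficient = 1

I ≈ (0.166667/2) × 5.921220 = 0.493435
Exact value: 0.492296
Error: 0.001139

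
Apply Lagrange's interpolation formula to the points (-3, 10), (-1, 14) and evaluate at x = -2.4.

Lagrange interpolation formula:
P(x) = Σ yᵢ × Lᵢ(x)
where Lᵢ(x) = Π_{j≠i} (x - xⱼ)/(xᵢ - xⱼ)

L_0(-2.4) = (-2.4 - (-1))/(-3 - (-1)) = 0.700000
L_1(-2.4) = (-2.4 - (-3))/(-1 - (-3)) = 0.300000

P(-2.4) = 10×L_0(-2.4) + 14×L_1(-2.4)
P(-2.4) = 11.200000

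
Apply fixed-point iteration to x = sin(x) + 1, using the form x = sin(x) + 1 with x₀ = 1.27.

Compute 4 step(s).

Equation: x = sin(x) + 1
Fixed-point form: x = sin(x) + 1
x₀ = 1.27

x_1 = g(1.270000) = 1.955101
x_2 = g(1.955101) = 1.927059
x_3 = g(1.927059) = 1.937207
x_4 = g(1.937207) = 1.933619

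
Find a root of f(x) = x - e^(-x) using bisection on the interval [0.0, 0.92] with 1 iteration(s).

f(x) = x - e^(-x)
Initial interval: [0.0, 0.92]

Iteration 1:
  c_1 = (0.000000 + 0.920000)/2 = 0.460000
  f(c_1) = f(0.460000) = -0.171284
  f(a) × f(c) ≥ 0, new interval: [0.460000, 0.920000]

After 1 iteration(s), the approximation is c_1 = 0.460000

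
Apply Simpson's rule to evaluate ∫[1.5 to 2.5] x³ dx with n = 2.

f(x) = x³
a = 1.5, b = 2.5, n = 2
h = (b - a)/n = 0.500000

Simpson's rule: (h/3)[f(x₀) + 4f(x₁) + 2f(x₂) + ... + f(xₙ)]

x_0 = 1.5000, f(x_0) = 3.375000, coefficient = 1
x_1 = 2.0000, f(x_1) = 8.000000, coefficient = 4
x_2 = 2.5000, f(x_2) = 15.625000, coefficient = 1

I ≈ (0.500000/3) × 51.000000 = 8.500000
Exact value: 8.500000
Error: 0.000000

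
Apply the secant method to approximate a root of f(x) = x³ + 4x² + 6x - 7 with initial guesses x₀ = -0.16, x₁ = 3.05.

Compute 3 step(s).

f(x) = x³ + 4x² + 6x - 7
x₀ = -0.16, x₁ = 3.05

Secant formula: x_{n+1} = x_n - f(x_n)(x_n - x_{n-1})/(f(x_n) - f(x_{n-1}))

Iteration 1:
  f(-0.160000) = -7.861696
  f(3.050000) = 76.882625
  x_2 = 3.050000 - 76.882625×(3.050000 - (-0.160000))/(76.882625 - (-7.861696))
       = 0.137790
Iteration 2:
  f(3.050000) = 76.882625
  f(0.137790) = -6.094697
  x_3 = 0.137790 - (-6.094697)×(0.137790 - 3.050000)/(-6.094697 - 76.882625)
       = 0.351693
Iteration 3:
  f(0.137790) = -6.094697
  f(0.351693) = -4.351593
  x_4 = 0.351693 - (-4.351593)×(0.351693 - 0.137790)/(-4.351593 - (-6.094697))
       = 0.885692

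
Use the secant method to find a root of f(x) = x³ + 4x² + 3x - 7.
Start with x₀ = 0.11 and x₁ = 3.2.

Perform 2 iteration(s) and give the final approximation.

f(x) = x³ + 4x² + 3x - 7
x₀ = 0.11, x₁ = 3.2

Secant formula: x_{n+1} = x_n - f(x_n)(x_n - x_{n-1})/(f(x_n) - f(x_{n-1}))

Iteration 1:
  f(0.110000) = -6.620269
  f(3.200000) = 76.328000
  x_2 = 3.200000 - 76.328000×(3.200000 - 0.110000)/(76.328000 - (-6.620269))
       = 0.356619
Iteration 2:
  f(3.200000) = 76.328000
  f(0.356619) = -5.376080
  x_3 = 0.356619 - (-5.376080)×(0.356619 - 3.200000)/(-5.376080 - 76.328000)
       = 0.543712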